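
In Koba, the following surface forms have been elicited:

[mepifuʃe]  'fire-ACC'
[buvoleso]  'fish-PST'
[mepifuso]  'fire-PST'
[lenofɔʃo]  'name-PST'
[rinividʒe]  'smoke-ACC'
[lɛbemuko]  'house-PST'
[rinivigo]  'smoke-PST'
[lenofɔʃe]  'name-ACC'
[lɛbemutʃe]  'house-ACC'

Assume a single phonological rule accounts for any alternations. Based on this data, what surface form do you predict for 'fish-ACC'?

The root 'fire' surfaces as [mepifuso] and [mepifuʃe], with a stem-final [s] ~ [ʃ] alternation.
But 'name' keeps [ʃ] in both environments ([lenofɔʃo], [lenofɔʃe]), so there is no rule changing /ʃ/ to [s] before the PST suffix.
Therefore /s/ is basic and [ʃ] is derived by palatalization before a front vowel (/k/, /g/ and /s/ become palato-alveolar [tʃ], [dʒ] and [ʃ] before a front vowel).
From [buvoleso] the stem 'fish' is /buvoles/; before a front vowel this yields [buvoleʃe].

[buvoleʃe]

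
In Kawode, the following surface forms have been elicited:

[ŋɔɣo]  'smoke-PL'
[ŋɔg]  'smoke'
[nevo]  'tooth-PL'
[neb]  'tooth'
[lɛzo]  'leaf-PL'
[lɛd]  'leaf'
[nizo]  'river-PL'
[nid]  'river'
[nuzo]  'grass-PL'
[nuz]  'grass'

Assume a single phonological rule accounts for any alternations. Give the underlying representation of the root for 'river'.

The stem for 'river' ends in [z] in [nizo] but [d] in [nid].
Compare 'grass', with invariant [z] in [nuzo] and [nuz]: an analysis with underlying /z/ and a rule producing [d] in isolation would wrongly predict alternation here too.
So /d/ is underlying, and a rule of intervocalic spirantization — voiced stops become fricatives between vowels — gives [z].

/nid/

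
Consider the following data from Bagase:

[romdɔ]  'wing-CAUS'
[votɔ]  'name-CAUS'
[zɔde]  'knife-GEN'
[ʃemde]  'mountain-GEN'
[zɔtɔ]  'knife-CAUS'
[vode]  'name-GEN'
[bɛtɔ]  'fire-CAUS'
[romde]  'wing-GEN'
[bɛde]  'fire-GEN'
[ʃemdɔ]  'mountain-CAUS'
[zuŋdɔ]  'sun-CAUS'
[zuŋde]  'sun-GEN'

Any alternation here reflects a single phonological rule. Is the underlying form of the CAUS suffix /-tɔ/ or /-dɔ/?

/-tɔ/

The CAUS suffix surfaces as [-dɔ] and [-tɔ], depending on the final segment of the stem.
By contrast the GEN suffix keeps its initial [d] throughout — that segment must be underlying.
So the underlying form is /-tɔ/, and voiceless stops become voiced after a nasal.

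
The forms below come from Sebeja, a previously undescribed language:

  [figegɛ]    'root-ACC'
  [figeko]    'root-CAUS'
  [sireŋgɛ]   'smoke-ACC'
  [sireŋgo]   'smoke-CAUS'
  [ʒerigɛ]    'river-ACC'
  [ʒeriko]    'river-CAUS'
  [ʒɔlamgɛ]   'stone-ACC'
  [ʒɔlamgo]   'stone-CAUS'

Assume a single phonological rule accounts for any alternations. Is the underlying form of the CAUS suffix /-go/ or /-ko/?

/-ko/

The CAUS suffix surfaces as [-go] and [-ko], depending on the final segment of the stem.
The ACC suffix, which begins with [g], is invariant after every stem; so [g] is not altered by any rule here.
The CAUS suffix is therefore /-ko/ underlyingly, with post-nasal voicing: voiceless stops become voiced after a nasal.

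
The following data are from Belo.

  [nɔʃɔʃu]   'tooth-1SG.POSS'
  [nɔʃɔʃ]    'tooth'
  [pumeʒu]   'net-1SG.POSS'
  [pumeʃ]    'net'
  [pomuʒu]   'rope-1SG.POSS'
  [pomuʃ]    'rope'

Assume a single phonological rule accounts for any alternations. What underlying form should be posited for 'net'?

The stem for 'net' ends in [ʒ] in [pumeʒu] but [ʃ] in [pumeʃ].
If /ʃ/ were underlying and a rule turned it into [ʒ] before the 1SG.POSS suffix, 'tooth' would also alternate; but it has [ʃ] in both [nɔʃɔʃu] and [nɔʃɔʃ].
Therefore /ʒ/ is basic and [ʃ] is derived by word-final obstruent devoicing (voiced obstruents become voiceless word-finally).

/pumeʒ/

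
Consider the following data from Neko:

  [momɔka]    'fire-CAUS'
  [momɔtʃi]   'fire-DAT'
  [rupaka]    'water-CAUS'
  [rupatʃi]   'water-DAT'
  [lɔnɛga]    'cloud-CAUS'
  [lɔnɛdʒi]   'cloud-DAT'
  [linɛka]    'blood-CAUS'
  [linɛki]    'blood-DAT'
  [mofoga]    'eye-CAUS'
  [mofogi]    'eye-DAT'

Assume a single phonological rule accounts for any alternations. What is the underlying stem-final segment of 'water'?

The root 'water' surfaces as [rupaka] and [rupatʃi], with a stem-final [k] ~ [tʃ] alternation.
But 'blood' keeps [k] in both environments ([linɛka], [linɛki]), so there is no rule changing /k/ to [tʃ] before the DAT suffix.
Therefore /tʃ/ is basic and [k] is derived by depalatalization (palato-alveolar /tʃ/ and /dʒ/ become [k] and [g] when no front vowel follows).

/tʃ/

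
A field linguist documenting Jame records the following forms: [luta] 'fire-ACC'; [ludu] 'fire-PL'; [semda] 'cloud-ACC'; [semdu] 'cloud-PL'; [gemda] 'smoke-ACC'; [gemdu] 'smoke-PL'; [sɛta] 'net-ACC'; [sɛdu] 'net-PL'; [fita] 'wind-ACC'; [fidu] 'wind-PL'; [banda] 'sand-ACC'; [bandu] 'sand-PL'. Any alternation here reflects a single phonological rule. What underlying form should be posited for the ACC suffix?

The ACC suffix surfaces as [-da] and [-ta], depending on the final segment of the stem.
By contrast the PL suffix keeps its initial [d] throughout — that segment must be underlying.
The ACC suffix is therefore /-ta/ underlyingly, with post-nasal voicing: voiceless stops become voiced after a nasal.

/-ta/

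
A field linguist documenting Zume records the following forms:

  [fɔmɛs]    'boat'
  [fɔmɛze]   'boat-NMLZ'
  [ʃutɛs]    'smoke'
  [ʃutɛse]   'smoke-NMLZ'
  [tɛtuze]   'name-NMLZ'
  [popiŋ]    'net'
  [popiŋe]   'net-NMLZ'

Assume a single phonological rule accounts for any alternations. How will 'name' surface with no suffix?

[tɛtus]

'boat' shows [s] ~ [z] at the end of the stem ([fɔmɛs] vs [fɔmɛze]).
The stem 'smoke' ([ʃutɛs], [ʃutɛse]) shows [s] unchanged in both environments, so [s] cannot be basic with [z] derived before the NMLZ suffix.
So /z/ is underlying, and a rule of word-final obstruent devoicing — voiced obstruents become voiceless word-finally — gives [s].
From [tɛtuze] the stem 'name' is /tɛtuz/; word-finally this yields [tɛtus].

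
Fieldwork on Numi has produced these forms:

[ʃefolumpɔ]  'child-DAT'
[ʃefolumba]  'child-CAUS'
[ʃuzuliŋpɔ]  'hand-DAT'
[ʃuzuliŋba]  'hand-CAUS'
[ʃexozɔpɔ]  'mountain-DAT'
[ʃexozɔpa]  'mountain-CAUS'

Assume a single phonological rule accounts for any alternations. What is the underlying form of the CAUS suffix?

/-ba/

The CAUS morpheme has two allomorphs, [-ba] and [-pa].
By contrast the DAT suffix keeps its initial [p] throughout — that segment must be underlying.
So the underlying form is /-ba/, and voiced stops become voiceless after a vowel.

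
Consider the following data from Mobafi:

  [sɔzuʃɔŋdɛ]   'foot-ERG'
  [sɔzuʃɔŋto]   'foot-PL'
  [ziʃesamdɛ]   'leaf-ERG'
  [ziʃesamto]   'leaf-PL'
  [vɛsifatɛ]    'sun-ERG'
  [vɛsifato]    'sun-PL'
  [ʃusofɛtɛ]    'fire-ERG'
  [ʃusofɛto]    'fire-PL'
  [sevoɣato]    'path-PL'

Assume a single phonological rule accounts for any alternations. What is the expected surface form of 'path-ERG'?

[sevoɣatɛ]

The ERG suffix surfaces as [-dɛ] and [-tɛ], depending on the final segment of the stem.
The PL suffix, which begins with [t], is invariant after every stem; so [t] is not altered by any rule here.
The ERG suffix is therefore /-dɛ/ underlyingly, with post-vocalic devoicing: voiced stops become voiceless after a vowel.
After 'path', which ends in a vowel, the suffix surfaces as [-tɛ], giving [sevoɣatɛ].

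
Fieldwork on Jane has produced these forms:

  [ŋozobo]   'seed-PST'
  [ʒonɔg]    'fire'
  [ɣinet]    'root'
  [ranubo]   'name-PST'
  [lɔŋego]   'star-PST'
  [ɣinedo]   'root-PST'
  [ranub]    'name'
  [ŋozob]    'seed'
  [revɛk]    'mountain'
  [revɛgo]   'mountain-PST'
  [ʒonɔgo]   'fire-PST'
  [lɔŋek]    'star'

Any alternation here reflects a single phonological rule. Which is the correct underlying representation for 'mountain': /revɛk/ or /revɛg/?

/revɛk/

The root 'mountain' surfaces as [revɛk] and [revɛgo], with a stem-final [k] ~ [g] alternation.
Compare 'fire', with invariant [g] in [ʒonɔg] and [ʒonɔgo]: an analysis with underlying /g/ and a rule producing [k] in isolation would wrongly predict alternation here too.
The underlying segment must be /k/; voiceless stops become voiced between vowels, yielding [g] there.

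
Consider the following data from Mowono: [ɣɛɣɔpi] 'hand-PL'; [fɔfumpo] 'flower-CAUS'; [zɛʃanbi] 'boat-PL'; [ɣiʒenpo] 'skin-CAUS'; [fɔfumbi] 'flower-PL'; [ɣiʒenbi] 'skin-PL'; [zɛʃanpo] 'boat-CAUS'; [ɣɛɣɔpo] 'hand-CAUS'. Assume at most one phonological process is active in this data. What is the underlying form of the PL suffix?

The PL morpheme has two allomorphs, [-bi] and [-pi].
The CAUS suffix, which begins with [p], is invariant after every stem; so [p] is not altered by any rule here.
The PL suffix is therefore /-bi/ underlyingly, with post-vocalic devoicing: voiced stops become voiceless after a vowel.

/-bi/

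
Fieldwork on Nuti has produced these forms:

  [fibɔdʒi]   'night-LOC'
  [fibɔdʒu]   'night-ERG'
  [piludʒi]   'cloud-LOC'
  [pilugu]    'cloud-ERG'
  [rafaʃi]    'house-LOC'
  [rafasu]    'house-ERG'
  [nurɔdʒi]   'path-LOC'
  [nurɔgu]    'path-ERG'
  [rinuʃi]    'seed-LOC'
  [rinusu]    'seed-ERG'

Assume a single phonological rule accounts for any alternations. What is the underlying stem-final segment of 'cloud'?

/g/

The root 'cloud' surfaces as [piludʒi] and [pilugu], with a stem-final [dʒ] ~ [g] alternation.
If /dʒ/ were underlying and a rule turned it into [g] before the ERG suffix, 'night' would also alternate; but it has [dʒ] in both [fibɔdʒi] and [fibɔdʒu].
So /g/ is underlying, and a rule of palatalization before a front vowel — /g/ and /s/ become palato-alveolar [dʒ] and [ʃ] before a front vowel — gives [dʒ].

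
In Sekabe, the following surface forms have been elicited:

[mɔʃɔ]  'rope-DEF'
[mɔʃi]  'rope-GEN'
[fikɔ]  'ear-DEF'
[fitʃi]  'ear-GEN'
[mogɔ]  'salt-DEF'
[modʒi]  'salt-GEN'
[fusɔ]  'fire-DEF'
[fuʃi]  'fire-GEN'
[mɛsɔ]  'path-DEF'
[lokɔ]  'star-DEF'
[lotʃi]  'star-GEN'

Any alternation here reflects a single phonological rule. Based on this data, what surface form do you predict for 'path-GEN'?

The stem for 'fire' ends in [s] in [fusɔ] but [ʃ] in [fuʃi].
If /ʃ/ were underlying and a rule turned it into [s] before the DEF suffix, 'rope' would also alternate; but it has [ʃ] in both [mɔʃɔ] and [mɔʃi].
So /s/ is underlying, and a rule of palatalization before a front vowel — /k/, /g/ and /s/ become palato-alveolar [tʃ], [dʒ] and [ʃ] before a front vowel — gives [ʃ].
From [mɛsɔ] the stem 'path' is /mɛs/; before a front vowel this yields [mɛʃi].

[mɛʃi]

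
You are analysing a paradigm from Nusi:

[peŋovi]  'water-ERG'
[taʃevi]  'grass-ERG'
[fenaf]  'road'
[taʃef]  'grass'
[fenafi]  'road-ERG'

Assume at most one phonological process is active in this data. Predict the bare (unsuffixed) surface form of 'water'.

[peŋof]

The stem for 'grass' ends in [f] in [taʃef] but [v] in [taʃevi].
If /f/ were underlying and a rule turned it into [v] before the ERG suffix, 'road' would also alternate; but it has [f] in both [fenaf] and [fenafi].
The alternation reflects word-final obstruent devoicing: voiced obstruents become voiceless word-finally. /v/ is underlying.
The one attested form of 'water', [peŋovi], shows underlying /peŋov/. Applying the same rule word-finally gives [peŋof].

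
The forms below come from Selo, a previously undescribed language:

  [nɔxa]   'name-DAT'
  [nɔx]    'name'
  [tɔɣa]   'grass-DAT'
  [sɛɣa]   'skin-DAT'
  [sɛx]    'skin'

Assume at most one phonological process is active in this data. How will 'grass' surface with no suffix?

[tɔx]

'skin' shows [ɣ] ~ [x] at the end of the stem ([sɛɣa] vs [sɛx]).
But 'name' keeps [x] in both environments ([nɔxa], [nɔx]), so there is no rule changing /x/ to [ɣ] before the DAT suffix.
The alternation reflects word-final obstruent devoicing: voiced obstruents become voiceless word-finally. /ɣ/ is underlying.
The one attested form of 'grass', [tɔɣa], shows underlying /tɔɣ/. Applying the same rule word-finally gives [tɔx].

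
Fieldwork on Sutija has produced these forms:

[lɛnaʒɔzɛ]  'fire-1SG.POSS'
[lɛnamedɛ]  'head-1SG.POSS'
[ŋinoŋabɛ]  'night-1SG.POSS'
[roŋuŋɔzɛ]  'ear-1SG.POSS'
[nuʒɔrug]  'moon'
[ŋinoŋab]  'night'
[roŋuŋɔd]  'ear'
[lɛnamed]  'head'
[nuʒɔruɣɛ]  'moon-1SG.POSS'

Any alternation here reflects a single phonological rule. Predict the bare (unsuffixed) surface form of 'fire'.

In [roŋuŋɔzɛ] and [roŋuŋɔd] the final segment of 'ear' alternates: [z] ~ [d].
Compare 'head', with invariant [d] in [lɛnamedɛ] and [lɛnamed]: an analysis with underlying /d/ and a rule producing [z] before the 1SG.POSS suffix would wrongly predict alternation here too.
The underlying segment must be /z/; voiced fricatives become stops word-finally, yielding [d] there.
The one attested form of 'fire', [lɛnaʒɔzɛ], shows underlying /lɛnaʒɔz/. Applying the same rule word-finally gives [lɛnaʒɔd].

[lɛnaʒɔd]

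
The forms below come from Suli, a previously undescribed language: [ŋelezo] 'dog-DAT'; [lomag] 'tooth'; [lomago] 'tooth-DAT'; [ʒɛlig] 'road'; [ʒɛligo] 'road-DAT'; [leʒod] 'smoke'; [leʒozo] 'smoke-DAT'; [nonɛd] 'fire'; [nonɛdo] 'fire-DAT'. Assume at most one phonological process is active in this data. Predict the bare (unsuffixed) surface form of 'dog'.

The stem for 'smoke' ends in [d] in [leʒod] but [z] in [leʒozo].
If /d/ were underlying and a rule turned it into [z] before the DAT suffix, 'fire' would also alternate; but it has [d] in both [nonɛd] and [nonɛdo].
The underlying segment must be /z/; voiced fricatives become stops word-finally, yielding [d] there.
The one attested form of 'dog', [ŋelezo], shows underlying /ŋelez/. Applying the same rule word-finally gives [ŋeled].

[ŋeled]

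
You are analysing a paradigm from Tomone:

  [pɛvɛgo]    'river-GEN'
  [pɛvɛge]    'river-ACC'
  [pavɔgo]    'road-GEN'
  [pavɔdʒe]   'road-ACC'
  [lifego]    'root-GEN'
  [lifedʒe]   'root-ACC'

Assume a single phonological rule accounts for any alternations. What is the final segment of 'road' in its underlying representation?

The root 'road' surfaces as [pavɔgo] and [pavɔdʒe], with a stem-final [g] ~ [dʒ] alternation.
The stem 'river' ([pɛvɛgo], [pɛvɛge]) shows [g] unchanged in both environments, so [g] cannot be basic with [dʒ] derived before the ACC suffix.
So /dʒ/ is underlying, and a rule of depalatalization — palato-alveolar /dʒ/ becomes [g] when no front vowel follows — gives [g].

/dʒ/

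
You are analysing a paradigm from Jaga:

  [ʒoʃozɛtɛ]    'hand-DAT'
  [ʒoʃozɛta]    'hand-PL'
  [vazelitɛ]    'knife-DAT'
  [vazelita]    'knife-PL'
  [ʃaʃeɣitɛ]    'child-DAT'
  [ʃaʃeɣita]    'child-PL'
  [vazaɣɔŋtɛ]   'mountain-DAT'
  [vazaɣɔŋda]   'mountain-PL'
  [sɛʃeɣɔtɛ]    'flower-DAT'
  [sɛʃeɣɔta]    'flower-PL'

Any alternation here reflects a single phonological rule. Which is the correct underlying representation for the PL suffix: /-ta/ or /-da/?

The PL suffix surfaces as [-da] and [-ta], depending on the final segment of the stem.
The DAT suffix, which begins with [t], is invariant after every stem; so [t] is not altered by any rule here.
So the underlying form is /-da/, and voiced stops become voiceless after a vowel.

/-da/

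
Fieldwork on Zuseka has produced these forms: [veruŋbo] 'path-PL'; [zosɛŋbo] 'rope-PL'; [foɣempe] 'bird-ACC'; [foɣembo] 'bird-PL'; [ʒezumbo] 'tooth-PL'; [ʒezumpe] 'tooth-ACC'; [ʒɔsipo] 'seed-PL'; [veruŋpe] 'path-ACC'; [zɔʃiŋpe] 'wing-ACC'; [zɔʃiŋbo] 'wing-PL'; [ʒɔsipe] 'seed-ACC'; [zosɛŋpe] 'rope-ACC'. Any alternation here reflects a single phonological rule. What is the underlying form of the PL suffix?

/-bo/

The PL suffix surfaces as [-bo] and [-po], depending on the final segment of the stem.
By contrast the ACC suffix keeps its initial [p] throughout — that segment must be underlying.
So the underlying form is /-bo/, and voiced stops become voiceless after a vowel.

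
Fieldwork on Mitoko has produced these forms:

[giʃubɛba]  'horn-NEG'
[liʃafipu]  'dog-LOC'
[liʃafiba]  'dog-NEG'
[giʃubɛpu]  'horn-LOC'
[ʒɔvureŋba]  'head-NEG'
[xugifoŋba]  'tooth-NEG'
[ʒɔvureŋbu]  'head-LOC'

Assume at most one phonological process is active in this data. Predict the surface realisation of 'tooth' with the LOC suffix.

[xugifoŋbu]

The LOC morpheme has two allomorphs, [-bu] and [-pu].
By contrast the NEG suffix keeps its initial [b] throughout — that segment must be underlying.
So the underlying form is /-pu/, and voiceless stops become voiced after a nasal.
After 'tooth', which ends in a nasal, the suffix surfaces as [-bu], giving [xugifoŋbu].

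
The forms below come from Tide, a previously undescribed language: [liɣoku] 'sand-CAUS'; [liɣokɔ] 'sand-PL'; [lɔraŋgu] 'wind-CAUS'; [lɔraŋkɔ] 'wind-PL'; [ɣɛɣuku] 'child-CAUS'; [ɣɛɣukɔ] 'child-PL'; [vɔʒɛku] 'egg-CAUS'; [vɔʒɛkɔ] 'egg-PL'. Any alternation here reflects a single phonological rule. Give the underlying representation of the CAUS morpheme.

The CAUS morpheme has two allomorphs, [-gu] and [-ku].
The PL suffix, which begins with [k], is invariant after every stem; so [k] is not altered by any rule here.
So the underlying form is /-gu/, and voiced stops become voiceless after a vowel.

/-gu/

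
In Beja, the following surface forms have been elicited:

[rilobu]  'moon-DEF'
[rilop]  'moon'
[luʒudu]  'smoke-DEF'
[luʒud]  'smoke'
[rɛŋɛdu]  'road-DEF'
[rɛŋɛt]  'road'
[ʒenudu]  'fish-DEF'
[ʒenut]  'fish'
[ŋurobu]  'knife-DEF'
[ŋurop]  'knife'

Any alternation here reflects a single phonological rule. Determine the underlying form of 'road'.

/rɛŋɛt/

The stem for 'road' ends in [d] in [rɛŋɛdu] but [t] in [rɛŋɛt].
If /d/ were underlying and a rule turned it into [t] in isolation, 'smoke' would also alternate; but it has [d] in both [luʒudu] and [luʒud].
The alternation reflects intervocalic voicing: voiceless stops become voiced between vowels. /t/ is underlying.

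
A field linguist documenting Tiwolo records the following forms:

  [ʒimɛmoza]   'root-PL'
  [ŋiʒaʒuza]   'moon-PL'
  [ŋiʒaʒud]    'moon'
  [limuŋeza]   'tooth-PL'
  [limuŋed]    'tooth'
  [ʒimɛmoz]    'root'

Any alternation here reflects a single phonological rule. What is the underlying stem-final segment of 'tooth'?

The stem for 'tooth' ends in [z] in [limuŋeza] but [d] in [limuŋed].
Compare 'root', with invariant [z] in [ʒimɛmoza] and [ʒimɛmoz]: an analysis with underlying /z/ and a rule producing [d] in isolation would wrongly predict alternation here too.
The underlying segment must be /d/; voiced stops become fricatives between vowels, yielding [z] there.

/d/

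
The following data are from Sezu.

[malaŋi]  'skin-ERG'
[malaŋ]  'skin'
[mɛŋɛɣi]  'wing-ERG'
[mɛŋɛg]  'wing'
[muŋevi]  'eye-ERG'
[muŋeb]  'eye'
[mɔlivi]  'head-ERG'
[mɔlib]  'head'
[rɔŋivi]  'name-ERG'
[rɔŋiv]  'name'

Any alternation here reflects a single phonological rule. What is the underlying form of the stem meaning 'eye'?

In [muŋevi] and [muŋeb] the final segment of 'eye' alternates: [v] ~ [b].
The stem 'name' ([rɔŋivi], [rɔŋiv]) shows [v] unchanged in both environments, so [v] cannot be basic with [b] derived in isolation.
The underlying segment must be /b/; voiced stops become fricatives between vowels, yielding [v] there.
So 'eye' = /muŋeb/.

/muŋeb/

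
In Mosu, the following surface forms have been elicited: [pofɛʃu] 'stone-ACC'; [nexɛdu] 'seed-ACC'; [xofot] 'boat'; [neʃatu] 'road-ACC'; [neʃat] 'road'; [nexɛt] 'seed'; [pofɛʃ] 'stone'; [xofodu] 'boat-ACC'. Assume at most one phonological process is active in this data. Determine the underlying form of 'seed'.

/nexɛd/

The stem for 'seed' ends in [d] in [nexɛdu] but [t] in [nexɛt].
The stem 'road' ([neʃatu], [neʃat]) shows [t] unchanged in both environments, so [t] cannot be basic with [d] derived before the ACC suffix.
Therefore /d/ is basic and [t] is derived by word-final obstruent devoicing (voiced obstruents become voiceless word-finally).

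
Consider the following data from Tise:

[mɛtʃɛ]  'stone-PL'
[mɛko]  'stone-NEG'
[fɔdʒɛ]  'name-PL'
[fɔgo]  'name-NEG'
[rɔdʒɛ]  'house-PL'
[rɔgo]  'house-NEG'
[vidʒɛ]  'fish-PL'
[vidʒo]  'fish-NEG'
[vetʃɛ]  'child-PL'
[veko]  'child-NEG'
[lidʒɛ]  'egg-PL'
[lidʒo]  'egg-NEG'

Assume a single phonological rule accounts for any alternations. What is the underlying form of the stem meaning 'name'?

/fɔg/

'name' shows [dʒ] ~ [g] at the end of the stem ([fɔdʒɛ] vs [fɔgo]).
The stem 'egg' ([lidʒɛ], [lidʒo]) shows [dʒ] unchanged in both environments, so [dʒ] cannot be basic with [g] derived before the NEG suffix.
The alternation reflects palatalization before a front vowel: /k/ and /g/ become palato-alveolar [tʃ] and [dʒ] before a front vowel. /g/ is underlying.
Hence 'name' is /fɔg/ underlyingly.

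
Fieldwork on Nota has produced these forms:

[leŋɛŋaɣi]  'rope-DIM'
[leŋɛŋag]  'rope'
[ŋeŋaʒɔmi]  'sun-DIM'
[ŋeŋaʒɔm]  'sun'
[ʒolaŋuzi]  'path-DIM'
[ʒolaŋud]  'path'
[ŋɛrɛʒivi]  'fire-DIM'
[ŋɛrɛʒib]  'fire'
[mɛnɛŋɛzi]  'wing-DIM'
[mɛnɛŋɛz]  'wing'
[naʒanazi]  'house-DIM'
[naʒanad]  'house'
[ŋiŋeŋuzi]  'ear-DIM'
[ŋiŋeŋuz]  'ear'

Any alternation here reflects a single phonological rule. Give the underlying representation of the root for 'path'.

'path' shows [z] ~ [d] at the end of the stem ([ʒolaŋuzi] vs [ʒolaŋud]).
If /z/ were underlying and a rule turned it into [d] in isolation, 'wing' would also alternate; but it has [z] in both [mɛnɛŋɛzi] and [mɛnɛŋɛz].
The alternation reflects intervocalic spirantization: voiced stops become fricatives between vowels. /d/ is underlying.
The underlying form of 'path' is therefore /ʒolaŋud/.

/ʒolaŋud/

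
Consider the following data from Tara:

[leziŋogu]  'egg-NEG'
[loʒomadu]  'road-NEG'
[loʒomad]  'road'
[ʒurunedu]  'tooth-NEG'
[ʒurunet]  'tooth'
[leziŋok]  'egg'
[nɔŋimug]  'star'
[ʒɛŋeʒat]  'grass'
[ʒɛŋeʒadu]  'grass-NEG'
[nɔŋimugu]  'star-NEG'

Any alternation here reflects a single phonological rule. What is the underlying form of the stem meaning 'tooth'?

/ʒurunet/

The stem for 'tooth' ends in [t] in [ʒurunet] but [d] in [ʒurunedu].
Compare 'road', with invariant [d] in [loʒomad] and [loʒomadu]: an analysis with underlying /d/ and a rule producing [t] in isolation would wrongly predict alternation here too.
The alternation reflects intervocalic voicing: voiceless stops become voiced between vowels. /t/ is underlying.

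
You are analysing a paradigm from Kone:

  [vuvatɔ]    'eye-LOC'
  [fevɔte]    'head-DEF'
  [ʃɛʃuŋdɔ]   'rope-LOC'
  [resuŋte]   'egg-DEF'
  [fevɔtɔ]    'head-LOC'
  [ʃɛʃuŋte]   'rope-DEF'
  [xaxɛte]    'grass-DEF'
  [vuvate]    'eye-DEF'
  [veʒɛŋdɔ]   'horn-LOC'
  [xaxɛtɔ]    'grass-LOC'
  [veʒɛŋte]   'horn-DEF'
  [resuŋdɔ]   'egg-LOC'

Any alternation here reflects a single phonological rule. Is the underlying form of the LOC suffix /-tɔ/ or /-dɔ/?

/-dɔ/

The LOC suffix surfaces as [-dɔ] and [-tɔ], depending on the final segment of the stem.
The DEF suffix, which begins with [t], is invariant after every stem; so [t] is not altered by any rule here.
So the underlying form is /-dɔ/, and voiced stops become voiceless after a vowel.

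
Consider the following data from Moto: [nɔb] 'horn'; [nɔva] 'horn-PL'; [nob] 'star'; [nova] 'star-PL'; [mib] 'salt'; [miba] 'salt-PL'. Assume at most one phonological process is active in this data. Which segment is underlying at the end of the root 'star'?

/v/

'star' shows [b] ~ [v] at the end of the stem ([nob] vs [nova]).
The stem 'salt' ([mib], [miba]) shows [b] unchanged in both environments, so [b] cannot be basic with [v] derived before the PL suffix.
So /v/ is underlying, and a rule of word-final hardening — voiced fricatives become stops word-finally — gives [b].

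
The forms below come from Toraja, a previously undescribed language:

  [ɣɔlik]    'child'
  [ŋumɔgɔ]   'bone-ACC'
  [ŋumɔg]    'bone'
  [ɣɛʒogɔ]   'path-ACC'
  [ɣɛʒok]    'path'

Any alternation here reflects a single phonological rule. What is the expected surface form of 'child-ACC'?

[ɣɔligɔ]

The root 'path' surfaces as [ɣɛʒogɔ] and [ɣɛʒok], with a stem-final [g] ~ [k] alternation.
The stem 'bone' ([ŋumɔgɔ], [ŋumɔg]) shows [g] unchanged in both environments, so [g] cannot be basic with [k] derived in isolation.
The underlying segment must be /k/; voiceless stops become voiced between vowels, yielding [g] there.
From [ɣɔlik] the stem 'child' is /ɣɔlik/; between vowels this yields [ɣɔligɔ].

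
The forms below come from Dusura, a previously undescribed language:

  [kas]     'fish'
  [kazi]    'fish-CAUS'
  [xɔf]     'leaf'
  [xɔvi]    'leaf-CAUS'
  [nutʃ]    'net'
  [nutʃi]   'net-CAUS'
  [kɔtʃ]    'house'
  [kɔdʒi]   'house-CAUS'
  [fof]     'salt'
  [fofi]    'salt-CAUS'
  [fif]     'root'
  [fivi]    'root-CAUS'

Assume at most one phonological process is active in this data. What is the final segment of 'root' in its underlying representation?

The root 'root' surfaces as [fif] and [fivi], with a stem-final [f] ~ [v] alternation.
If /f/ were underlying and a rule turned it into [v] before the CAUS suffix, 'salt' would also alternate; but it has [f] in both [fof] and [fofi].
Therefore /v/ is basic and [f] is derived by word-final obstruent devoicing (voiced obstruents become voiceless word-finally).

/v/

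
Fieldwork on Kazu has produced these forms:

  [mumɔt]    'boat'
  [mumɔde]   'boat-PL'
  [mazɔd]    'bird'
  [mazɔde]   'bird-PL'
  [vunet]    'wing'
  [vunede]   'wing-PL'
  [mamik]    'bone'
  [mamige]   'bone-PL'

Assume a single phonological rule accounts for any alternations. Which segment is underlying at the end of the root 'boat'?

In [mumɔt] and [mumɔde] the final segment of 'boat' alternates: [t] ~ [d].
The stem 'bird' ([mazɔd], [mazɔde]) shows [d] unchanged in both environments, so [d] cannot be basic with [t] derived in isolation.
The alternation reflects intervocalic voicing: voiceless stops become voiced between vowels. /t/ is underlying.

/t/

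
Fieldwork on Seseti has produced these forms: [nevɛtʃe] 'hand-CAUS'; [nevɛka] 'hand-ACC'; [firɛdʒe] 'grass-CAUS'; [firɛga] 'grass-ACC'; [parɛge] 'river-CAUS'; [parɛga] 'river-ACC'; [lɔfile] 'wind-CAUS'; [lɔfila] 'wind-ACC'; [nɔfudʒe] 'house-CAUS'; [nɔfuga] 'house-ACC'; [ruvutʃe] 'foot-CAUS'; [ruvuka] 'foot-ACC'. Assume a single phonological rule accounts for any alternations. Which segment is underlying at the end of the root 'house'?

/dʒ/

The root 'house' surfaces as [nɔfudʒe] and [nɔfuga], with a stem-final [dʒ] ~ [g] alternation.
But 'river' keeps [g] in both environments ([parɛge], [parɛga]), so there is no rule changing /g/ to [dʒ] before the CAUS suffix.
The underlying segment must be /dʒ/; palato-alveolar /tʃ/ and /dʒ/ become [k] and [g] when no front vowel follows, yielding [g] there.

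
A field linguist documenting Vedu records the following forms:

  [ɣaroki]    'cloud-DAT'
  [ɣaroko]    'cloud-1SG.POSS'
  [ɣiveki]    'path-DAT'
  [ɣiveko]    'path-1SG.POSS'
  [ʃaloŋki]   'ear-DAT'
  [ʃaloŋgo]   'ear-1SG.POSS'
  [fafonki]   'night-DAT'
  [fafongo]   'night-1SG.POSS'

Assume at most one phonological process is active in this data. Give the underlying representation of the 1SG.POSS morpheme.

/-go/

The 1SG.POSS suffix surfaces as [-go] and [-ko], depending on the final segment of the stem.
The DAT suffix, which begins with [k], is invariant after every stem; so [k] is not altered by any rule here.
So the underlying form is /-go/, and voiced stops become voiceless after a vowel.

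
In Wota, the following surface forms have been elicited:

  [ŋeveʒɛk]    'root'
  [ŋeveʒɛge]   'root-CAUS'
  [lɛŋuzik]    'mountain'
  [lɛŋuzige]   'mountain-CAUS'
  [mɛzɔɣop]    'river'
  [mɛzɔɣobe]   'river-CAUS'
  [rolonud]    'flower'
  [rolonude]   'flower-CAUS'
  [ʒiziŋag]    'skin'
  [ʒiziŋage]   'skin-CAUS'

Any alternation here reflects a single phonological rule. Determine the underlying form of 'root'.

/ŋeveʒɛk/

The stem for 'root' ends in [k] in [ŋeveʒɛk] but [g] in [ŋeveʒɛge].
The stem 'skin' ([ʒiziŋag], [ʒiziŋage]) shows [g] unchanged in both environments, so [g] cannot be basic with [k] derived in isolation.
Therefore /k/ is basic and [g] is derived by intervocalic voicing (voiceless stops become voiced between vowels).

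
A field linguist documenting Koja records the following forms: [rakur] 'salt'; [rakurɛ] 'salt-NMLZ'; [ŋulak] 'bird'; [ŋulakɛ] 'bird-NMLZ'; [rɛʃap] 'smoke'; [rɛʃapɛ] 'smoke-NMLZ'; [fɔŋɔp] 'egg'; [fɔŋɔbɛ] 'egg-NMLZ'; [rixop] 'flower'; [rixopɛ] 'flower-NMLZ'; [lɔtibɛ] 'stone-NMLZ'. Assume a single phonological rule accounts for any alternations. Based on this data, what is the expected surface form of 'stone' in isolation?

The stem for 'egg' ends in [p] in [fɔŋɔp] but [b] in [fɔŋɔbɛ].
The stem 'smoke' ([rɛʃap], [rɛʃapɛ]) shows [p] unchanged in both environments, so [p] cannot be basic with [b] derived before the NMLZ suffix.
So /b/ is underlying, and a rule of word-final obstruent devoicing — voiced obstruents become voiceless word-finally — gives [p].
From [lɔtibɛ] the stem 'stone' is /lɔtib/; word-finally this yields [lɔtip].

[lɔtip]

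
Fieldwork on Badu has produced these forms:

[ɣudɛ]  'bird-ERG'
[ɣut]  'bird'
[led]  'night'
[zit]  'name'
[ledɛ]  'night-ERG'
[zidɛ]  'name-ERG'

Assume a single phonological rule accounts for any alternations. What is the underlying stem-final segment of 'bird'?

/t/

The stem for 'bird' ends in [t] in [ɣut] but [d] in [ɣudɛ].
But 'night' keeps [d] in both environments ([led], [ledɛ]), so there is no rule changing /d/ to [t] in isolation.
The underlying segment must be /t/; voiceless stops become voiced between vowels, yielding [d] there.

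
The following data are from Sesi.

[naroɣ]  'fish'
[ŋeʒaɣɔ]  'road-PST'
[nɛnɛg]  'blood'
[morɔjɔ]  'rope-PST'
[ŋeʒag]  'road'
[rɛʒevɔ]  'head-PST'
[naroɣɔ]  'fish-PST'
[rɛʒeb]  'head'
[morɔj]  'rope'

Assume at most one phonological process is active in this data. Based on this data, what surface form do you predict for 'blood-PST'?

[nɛnɛɣɔ]

The stem for 'road' ends in [ɣ] in [ŋeʒaɣɔ] but [g] in [ŋeʒag].
The stem 'fish' ([naroɣɔ], [naroɣ]) shows [ɣ] unchanged in both environments, so [ɣ] cannot be basic with [g] derived in isolation.
So /g/ is underlying, and a rule of intervocalic spirantization — voiced stops become fricatives between vowels — gives [ɣ].
The one attested form of 'blood', [nɛnɛg], shows underlying /nɛnɛg/. Applying the same rule between vowels gives [nɛnɛɣɔ].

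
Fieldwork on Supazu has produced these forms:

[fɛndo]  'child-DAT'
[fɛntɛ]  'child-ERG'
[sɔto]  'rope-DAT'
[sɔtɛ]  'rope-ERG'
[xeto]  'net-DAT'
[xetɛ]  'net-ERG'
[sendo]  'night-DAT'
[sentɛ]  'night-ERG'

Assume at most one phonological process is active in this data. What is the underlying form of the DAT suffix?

/-do/

The DAT morpheme has two allomorphs, [-do] and [-to].
The ERG suffix, which begins with [t], is invariant after every stem; so [t] is not altered by any rule here.
The DAT suffix is therefore /-do/ underlyingly, with post-vocalic devoicing: voiced stops become voiceless after a vowel.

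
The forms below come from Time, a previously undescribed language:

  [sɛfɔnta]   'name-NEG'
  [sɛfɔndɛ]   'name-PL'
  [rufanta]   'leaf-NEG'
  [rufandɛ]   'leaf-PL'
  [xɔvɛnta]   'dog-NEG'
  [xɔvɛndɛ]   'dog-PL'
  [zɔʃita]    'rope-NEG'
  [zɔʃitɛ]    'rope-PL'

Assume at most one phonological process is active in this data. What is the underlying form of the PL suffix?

/-dɛ/

The PL morpheme has two allomorphs, [-dɛ] and [-tɛ].
By contrast the NEG suffix keeps its initial [t] throughout — that segment must be underlying.
So the underlying form is /-dɛ/, and voiced stops become voiceless after a vowel.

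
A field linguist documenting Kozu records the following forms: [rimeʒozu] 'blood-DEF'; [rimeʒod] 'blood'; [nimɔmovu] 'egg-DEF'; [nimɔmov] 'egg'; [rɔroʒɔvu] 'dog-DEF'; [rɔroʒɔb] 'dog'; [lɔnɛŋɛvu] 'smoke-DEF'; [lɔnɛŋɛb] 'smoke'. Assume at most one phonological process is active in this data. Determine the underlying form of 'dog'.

/rɔroʒɔb/

In [rɔroʒɔvu] and [rɔroʒɔb] the final segment of 'dog' alternates: [v] ~ [b].
The stem 'egg' ([nimɔmovu], [nimɔmov]) shows [v] unchanged in both environments, so [v] cannot be basic with [b] derived in isolation.
The underlying segment must be /b/; voiced stops become fricatives between vowels, yielding [v] there.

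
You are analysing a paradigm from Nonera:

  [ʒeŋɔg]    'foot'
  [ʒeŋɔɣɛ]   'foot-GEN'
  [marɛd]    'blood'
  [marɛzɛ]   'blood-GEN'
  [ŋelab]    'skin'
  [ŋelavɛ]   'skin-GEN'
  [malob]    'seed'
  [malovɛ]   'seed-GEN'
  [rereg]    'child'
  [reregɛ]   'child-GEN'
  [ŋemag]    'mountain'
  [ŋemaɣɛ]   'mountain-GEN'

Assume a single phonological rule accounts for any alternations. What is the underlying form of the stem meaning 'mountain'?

/ŋemaɣ/

The stem for 'mountain' ends in [g] in [ŋemag] but [ɣ] in [ŋemaɣɛ].
But 'child' keeps [g] in both environments ([rereg], [reregɛ]), so there is no rule changing /g/ to [ɣ] before the GEN suffix.
So /ɣ/ is underlying, and a rule of word-final hardening — voiced fricatives become stops word-finally — gives [g].
Hence 'mountain' is /ŋemaɣ/ underlyingly.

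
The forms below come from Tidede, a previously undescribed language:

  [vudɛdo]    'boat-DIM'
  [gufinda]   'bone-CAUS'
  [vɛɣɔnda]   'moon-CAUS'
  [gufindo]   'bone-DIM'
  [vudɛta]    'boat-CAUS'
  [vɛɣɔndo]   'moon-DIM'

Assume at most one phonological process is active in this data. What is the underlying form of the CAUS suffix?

/-ta/

The CAUS morpheme has two allomorphs, [-da] and [-ta].
The DIM suffix, which begins with [d], is invariant after every stem; so [d] is not altered by any rule here.
The CAUS suffix is therefore /-ta/ underlyingly, with post-nasal voicing: voiceless stops become voiced after a nasal.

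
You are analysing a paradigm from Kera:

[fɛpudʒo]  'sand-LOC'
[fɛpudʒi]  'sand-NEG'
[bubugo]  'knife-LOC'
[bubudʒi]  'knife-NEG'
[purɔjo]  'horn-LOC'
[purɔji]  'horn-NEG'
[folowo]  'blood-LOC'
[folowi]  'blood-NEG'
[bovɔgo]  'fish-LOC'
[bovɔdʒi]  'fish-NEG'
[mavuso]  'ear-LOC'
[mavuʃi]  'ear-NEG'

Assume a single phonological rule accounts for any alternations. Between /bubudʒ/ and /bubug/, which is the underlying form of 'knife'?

The stem for 'knife' ends in [g] in [bubugo] but [dʒ] in [bubudʒi].
But 'sand' keeps [dʒ] in both environments ([fɛpudʒo], [fɛpudʒi]), so there is no rule changing /dʒ/ to [g] before the LOC suffix.
The alternation reflects palatalization before a front vowel: /g/ and /s/ become palato-alveolar [dʒ] and [ʃ] before a front vowel. /g/ is underlying.

/bubug/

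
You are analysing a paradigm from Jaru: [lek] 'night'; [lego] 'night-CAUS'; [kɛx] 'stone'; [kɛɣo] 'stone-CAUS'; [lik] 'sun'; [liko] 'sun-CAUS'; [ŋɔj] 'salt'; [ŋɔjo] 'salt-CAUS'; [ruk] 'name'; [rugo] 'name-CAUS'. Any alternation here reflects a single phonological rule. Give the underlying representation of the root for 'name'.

'name' shows [k] ~ [g] at the end of the stem ([ruk] vs [rugo]).
The stem 'sun' ([lik], [liko]) shows [k] unchanged in both environments, so [k] cannot be basic with [g] derived before the CAUS suffix.
So /g/ is underlying, and a rule of word-final obstruent devoicing — voiced obstruents become voiceless word-finally — gives [k].
Hence 'name' is /rug/ underlyingly.

/rug/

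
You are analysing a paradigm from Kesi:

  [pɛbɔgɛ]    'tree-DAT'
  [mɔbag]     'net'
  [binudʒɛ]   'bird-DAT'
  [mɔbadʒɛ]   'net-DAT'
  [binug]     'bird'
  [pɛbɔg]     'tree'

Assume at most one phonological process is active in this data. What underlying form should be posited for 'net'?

'net' shows [dʒ] ~ [g] at the end of the stem ([mɔbadʒɛ] vs [mɔbag]).
But 'tree' keeps [g] in both environments ([pɛbɔgɛ], [pɛbɔg]), so there is no rule changing /g/ to [dʒ] before the DAT suffix.
The alternation reflects depalatalization: palato-alveolar /dʒ/ becomes [g] when no front vowel follows. /dʒ/ is underlying.
Hence 'net' is /mɔbadʒ/ underlyingly.

/mɔbadʒ/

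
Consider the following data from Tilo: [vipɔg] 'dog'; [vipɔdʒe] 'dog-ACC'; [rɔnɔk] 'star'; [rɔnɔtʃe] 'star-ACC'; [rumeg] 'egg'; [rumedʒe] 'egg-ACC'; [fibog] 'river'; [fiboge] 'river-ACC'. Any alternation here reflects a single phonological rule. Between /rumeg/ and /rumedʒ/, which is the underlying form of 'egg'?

In [rumeg] and [rumedʒe] the final segment of 'egg' alternates: [g] ~ [dʒ].
If /g/ were underlying and a rule turned it into [dʒ] before the ACC suffix, 'river' would also alternate; but it has [g] in both [fibog] and [fiboge].
Therefore /dʒ/ is basic and [g] is derived by depalatalization (palato-alveolar /tʃ/ and /dʒ/ become [k] and [g] when no front vowel follows).

/rumedʒ/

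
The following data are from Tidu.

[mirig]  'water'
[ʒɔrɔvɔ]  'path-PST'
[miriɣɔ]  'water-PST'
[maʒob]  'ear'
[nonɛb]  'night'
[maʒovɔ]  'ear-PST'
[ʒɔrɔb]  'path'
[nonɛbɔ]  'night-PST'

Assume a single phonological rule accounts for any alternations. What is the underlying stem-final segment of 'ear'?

/v/

The stem for 'ear' ends in [b] in [maʒob] but [v] in [maʒovɔ].
Compare 'night', with invariant [b] in [nonɛb] and [nonɛbɔ]: an analysis with underlying /b/ and a rule producing [v] before the PST suffix would wrongly predict alternation here too.
So /v/ is underlying, and a rule of word-final hardening — voiced fricatives become stops word-finally — gives [b].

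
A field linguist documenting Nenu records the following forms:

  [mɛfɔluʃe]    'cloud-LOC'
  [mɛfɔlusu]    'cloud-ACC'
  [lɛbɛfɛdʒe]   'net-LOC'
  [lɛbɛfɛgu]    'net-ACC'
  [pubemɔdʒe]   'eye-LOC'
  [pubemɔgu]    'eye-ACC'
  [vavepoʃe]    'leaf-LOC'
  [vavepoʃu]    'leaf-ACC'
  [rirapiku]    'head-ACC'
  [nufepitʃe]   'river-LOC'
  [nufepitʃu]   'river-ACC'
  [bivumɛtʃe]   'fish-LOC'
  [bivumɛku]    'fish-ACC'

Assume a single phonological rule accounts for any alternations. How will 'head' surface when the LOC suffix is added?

'fish' shows [tʃ] ~ [k] at the end of the stem ([bivumɛtʃe] vs [bivumɛku]).
If /tʃ/ were underlying and a rule turned it into [k] before the ACC suffix, 'river' would also alternate; but it has [tʃ] in both [nufepitʃe] and [nufepitʃu].
The underlying segment must be /k/; /k/, /g/ and /s/ become palato-alveolar [tʃ], [dʒ] and [ʃ] before a front vowel, yielding [tʃ] there.
From [rirapiku] the stem 'head' is /rirapik/; before a front vowel this yields [rirapitʃe].

[rirapitʃe]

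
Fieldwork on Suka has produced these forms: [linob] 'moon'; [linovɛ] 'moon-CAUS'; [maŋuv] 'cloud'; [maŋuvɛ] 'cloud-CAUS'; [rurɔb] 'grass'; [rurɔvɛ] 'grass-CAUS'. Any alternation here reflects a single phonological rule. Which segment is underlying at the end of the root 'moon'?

In [linob] and [linovɛ] the final segment of 'moon' alternates: [b] ~ [v].
The stem 'cloud' ([maŋuv], [maŋuvɛ]) shows [v] unchanged in both environments, so [v] cannot be basic with [b] derived in isolation.
So /b/ is underlying, and a rule of intervocalic spirantization — voiced stops become fricatives between vowels — gives [v].

/b/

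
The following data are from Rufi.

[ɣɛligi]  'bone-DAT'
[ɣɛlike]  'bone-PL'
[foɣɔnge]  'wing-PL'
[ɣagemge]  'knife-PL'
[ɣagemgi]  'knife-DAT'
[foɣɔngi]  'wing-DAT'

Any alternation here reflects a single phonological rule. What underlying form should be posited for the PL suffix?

/-ke/

The PL suffix surfaces as [-ge] and [-ke], depending on the final segment of the stem.
By contrast the DAT suffix keeps its initial [g] throughout — that segment must be underlying.
The PL suffix is therefore /-ke/ underlyingly, with post-nasal voicing: voiceless stops become voiced after a nasal.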